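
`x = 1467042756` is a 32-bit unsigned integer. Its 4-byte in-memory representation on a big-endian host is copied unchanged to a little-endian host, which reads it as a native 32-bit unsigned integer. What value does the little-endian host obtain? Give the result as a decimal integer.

1467042756 in 32-bit hexadecimal is 0x57714BC4.
Stored big-endian, the bytes at ascending addresses are 57 71 4B C4.
Read back as little-endian, the first byte is least significant, giving 0xC44B7157.
0xC44B7157 = 3293278551.

3293278551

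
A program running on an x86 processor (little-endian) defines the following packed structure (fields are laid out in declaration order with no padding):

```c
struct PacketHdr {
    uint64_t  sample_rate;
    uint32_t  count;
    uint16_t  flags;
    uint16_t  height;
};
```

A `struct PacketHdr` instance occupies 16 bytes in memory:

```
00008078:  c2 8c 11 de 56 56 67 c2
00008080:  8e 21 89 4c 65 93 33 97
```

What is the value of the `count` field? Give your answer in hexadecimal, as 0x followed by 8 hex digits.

`count` follows `sample_rate` (8 bytes), so it starts at byte offset 8 and occupies 4 bytes.
Bytes at offsets 8..11: 8E 21 89 4C.
Little-endian stores the least-significant byte at the lowest address.
Reassemble most-significant byte first: 4C 89 21 8E → 0x4C89218E.

0x4C89218E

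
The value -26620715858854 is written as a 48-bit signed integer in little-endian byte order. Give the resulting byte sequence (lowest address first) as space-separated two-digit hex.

5A 04 B0 E1 C9 E7

Two's complement of -26620715858854 in 48 bits: 26620715858854 = 0x18361E4FFBA6; invert → 0xE7C9E1B00459; add 1 → 0xE7C9E1B0045A.
Split into bytes (most-significant first): E7 C9 E1 B0 04 5A.
In little-endian order the low byte comes first in memory.
So at ascending addresses the bytes are 5A 04 B0 E1 C9 E7.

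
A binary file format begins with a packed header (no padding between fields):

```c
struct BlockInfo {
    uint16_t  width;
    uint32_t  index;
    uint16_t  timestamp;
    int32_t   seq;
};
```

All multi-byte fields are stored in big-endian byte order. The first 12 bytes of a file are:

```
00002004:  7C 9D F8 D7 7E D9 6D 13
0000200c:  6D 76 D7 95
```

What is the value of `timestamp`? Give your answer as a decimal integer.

`timestamp` follows `width` (2 B), `index` (4 B), so it starts at offset 2 + 4 = 6 and occupies 2 bytes.
Bytes at offsets 6..7: 6D 13.
In big-endian order the high byte comes first in memory.
The bytes are already most-significant first: 0x6D13.
0x6D13 = 27923.

27923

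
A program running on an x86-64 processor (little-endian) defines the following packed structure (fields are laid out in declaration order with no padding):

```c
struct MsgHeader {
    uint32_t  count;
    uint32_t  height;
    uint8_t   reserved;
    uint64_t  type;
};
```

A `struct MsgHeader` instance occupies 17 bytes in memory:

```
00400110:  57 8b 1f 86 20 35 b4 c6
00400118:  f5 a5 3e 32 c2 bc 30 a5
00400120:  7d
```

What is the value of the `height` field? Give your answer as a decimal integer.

`height` follows `count` (4 bytes), so it starts at byte offset 4 and occupies 4 bytes.
Bytes at offsets 4..7: 20 35 B4 C6.
In little-endian order the low byte comes first in memory.
Reassemble most-significant byte first: C6 B4 35 20 → 0xC6B43520.
0xC6B43520 = 3333698848.

3333698848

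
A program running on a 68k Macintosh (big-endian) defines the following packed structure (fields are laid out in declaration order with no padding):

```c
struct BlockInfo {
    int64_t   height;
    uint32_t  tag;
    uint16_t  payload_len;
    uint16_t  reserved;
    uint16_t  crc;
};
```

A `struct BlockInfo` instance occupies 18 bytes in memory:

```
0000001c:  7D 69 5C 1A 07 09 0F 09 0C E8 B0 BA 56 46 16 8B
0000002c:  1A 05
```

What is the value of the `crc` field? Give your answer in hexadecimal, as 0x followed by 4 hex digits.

`crc` follows `height` (8 B), `tag` (4 B), `payload_len` (2 B), `reserved` (2 B), so it starts at offset 8 + 4 + 2 + 2 = 16 and occupies 2 bytes.
Bytes at offsets 16..17: 1A 05.
Big-endian stores the most-significant byte at the lowest address.
The bytes are already most-significant first: 0x1A05.

0x1A05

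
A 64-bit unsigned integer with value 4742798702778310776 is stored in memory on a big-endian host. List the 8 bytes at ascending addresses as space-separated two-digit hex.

4742798702778310776 in hexadecimal, padded to 64 bits, is 0x41D1CE4AB048E078.
Split into bytes (most-significant first): 41 D1 CE 4A B0 48 E0 78.
In big-endian order the high byte comes first in memory.
So the memory order matches the most-significant-first order: 41 D1 CE 4A B0 48 E0 78.

41 D1 CE 4A B0 48 E0 78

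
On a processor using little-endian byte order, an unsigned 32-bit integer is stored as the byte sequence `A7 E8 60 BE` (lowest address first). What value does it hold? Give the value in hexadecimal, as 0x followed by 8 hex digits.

0xBE60E8A7

In little-endian order the low byte comes first in memory.
Reassemble most-significant byte first: BE 60 E8 A7 → 0xBE60E8A7.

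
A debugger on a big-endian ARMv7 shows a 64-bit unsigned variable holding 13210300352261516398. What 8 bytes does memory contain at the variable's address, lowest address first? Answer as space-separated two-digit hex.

B7 54 6A 2D E0 C3 EC 6E

13210300352261516398 in hexadecimal, padded to 64 bits, is 0xB7546A2DE0C3EC6E.
Split into bytes (most-significant first): B7 54 6A 2D E0 C3 EC 6E.
Big-endian stores the most-significant byte at the lowest address.
So the memory order matches the most-significant-first order: B7 54 6A 2D E0 C3 EC 6E.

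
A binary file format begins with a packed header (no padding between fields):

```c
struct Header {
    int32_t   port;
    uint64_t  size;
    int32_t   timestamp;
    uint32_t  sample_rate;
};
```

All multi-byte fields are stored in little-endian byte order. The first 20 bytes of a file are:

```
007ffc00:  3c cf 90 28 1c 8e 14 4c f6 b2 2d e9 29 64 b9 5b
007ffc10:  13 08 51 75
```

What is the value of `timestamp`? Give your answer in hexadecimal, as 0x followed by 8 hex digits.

0x5BB96429

`timestamp` follows `port` (4 B), `size` (8 B), so it starts at offset 4 + 8 = 12 and occupies 4 bytes.
Bytes at offsets 12..15: 29 64 B9 5B.
Little-endian: lowest address holds the least-significant byte.
Reassemble most-significant byte first: 5B B9 64 29 → 0x5BB96429.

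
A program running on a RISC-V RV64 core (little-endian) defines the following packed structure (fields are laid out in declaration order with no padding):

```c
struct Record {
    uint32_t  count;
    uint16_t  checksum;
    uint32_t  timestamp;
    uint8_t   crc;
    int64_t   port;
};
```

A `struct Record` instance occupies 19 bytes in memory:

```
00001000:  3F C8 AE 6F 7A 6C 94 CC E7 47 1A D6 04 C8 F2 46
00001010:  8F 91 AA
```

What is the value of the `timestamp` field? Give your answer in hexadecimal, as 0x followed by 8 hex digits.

0x47E7CC94

`timestamp` follows `count` (4 B), `checksum` (2 B), so it starts at offset 4 + 2 = 6 and occupies 4 bytes.
Bytes at offsets 6..9: 94 CC E7 47.
Little-endian: lowest address holds the least-significant byte.
Reassemble most-significant byte first: 47 E7 CC 94 → 0x47E7CC94.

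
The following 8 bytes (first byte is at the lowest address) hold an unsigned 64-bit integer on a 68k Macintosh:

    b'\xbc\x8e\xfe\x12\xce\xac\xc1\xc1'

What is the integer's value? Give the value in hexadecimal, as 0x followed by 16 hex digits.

0xBC8EFE12CEACC1C1

In big-endian order the high byte comes first in memory.
The bytes are already most-significant first: 0xBC8EFE12CEACC1C1.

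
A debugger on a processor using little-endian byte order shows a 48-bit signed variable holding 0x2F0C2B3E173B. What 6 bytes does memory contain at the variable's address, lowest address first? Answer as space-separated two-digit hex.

Split into bytes (most-significant first): 2F 0C 2B 3E 17 3B.
Little-endian stores the least-significant byte at the lowest address.
So at ascending addresses the bytes are 3B 17 3E 2B 0C 2F.

3B 17 3E 2B 0C 2F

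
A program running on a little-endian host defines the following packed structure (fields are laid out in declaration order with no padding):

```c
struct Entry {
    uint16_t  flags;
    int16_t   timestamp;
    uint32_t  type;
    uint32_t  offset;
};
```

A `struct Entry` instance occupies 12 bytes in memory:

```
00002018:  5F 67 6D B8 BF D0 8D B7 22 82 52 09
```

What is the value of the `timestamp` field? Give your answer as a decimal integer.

`timestamp` follows `flags` (2 bytes), so it starts at byte offset 2 and occupies 2 bytes.
Bytes at offsets 2..3: 6D B8.
Little-endian: lowest address holds the least-significant byte.
Reassemble most-significant byte first: B8 6D → 0xB86D.
Top bit is set, so as a signed 16-bit value this is 0xB86D − 2^16 = -18323.

-18323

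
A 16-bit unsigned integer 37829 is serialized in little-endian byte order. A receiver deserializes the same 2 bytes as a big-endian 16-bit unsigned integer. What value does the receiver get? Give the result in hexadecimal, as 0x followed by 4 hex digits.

0xC593

37829 in 16-bit hexadecimal is 0x93C5.
Stored little-endian, the bytes at ascending addresses are C5 93.
Read back as big-endian, the last byte is least significant, giving 0xC593.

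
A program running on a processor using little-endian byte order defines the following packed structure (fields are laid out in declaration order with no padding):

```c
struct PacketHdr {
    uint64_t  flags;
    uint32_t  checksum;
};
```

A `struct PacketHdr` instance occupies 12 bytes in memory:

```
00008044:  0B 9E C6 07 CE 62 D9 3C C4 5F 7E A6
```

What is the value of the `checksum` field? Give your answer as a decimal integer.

2793299908

`checksum` follows `flags` (8 bytes), so it starts at byte offset 8 and occupies 4 bytes.
Bytes at offsets 8..11: C4 5F 7E A6.
In little-endian order the low byte comes first in memory.
Reassemble most-significant byte first: A6 7E 5F C4 → 0xA67E5FC4.
0xA67E5FC4 = 2793299908.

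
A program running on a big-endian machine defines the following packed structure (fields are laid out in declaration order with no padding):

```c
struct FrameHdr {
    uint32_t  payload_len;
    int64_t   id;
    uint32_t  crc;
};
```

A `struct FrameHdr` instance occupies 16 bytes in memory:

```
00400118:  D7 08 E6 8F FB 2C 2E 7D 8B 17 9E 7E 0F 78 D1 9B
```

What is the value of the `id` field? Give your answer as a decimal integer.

`id` follows `payload_len` (4 bytes), so it starts at byte offset 4 and occupies 8 bytes.
Bytes at offsets 4..11: FB 2C 2E 7D 8B 17 9E 7E.
Big-endian: lowest address holds the most-significant byte.
The bytes are already most-significant first: 0xFB2C2E7D8B179E7E.
Top bit is set, so as a signed 64-bit value this is 0xFB2C2E7D8B179E7E − 2^64 = -347851954475000194.

-347851954475000194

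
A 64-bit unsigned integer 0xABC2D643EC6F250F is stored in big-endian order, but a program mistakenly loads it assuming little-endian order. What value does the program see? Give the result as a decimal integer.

Stored big-endian, the bytes at ascending addresses are AB C2 D6 43 EC 6F 25 0F.
Read back as little-endian, the first byte is least significant, giving 0x0F256FEC43D6C2AB.
0x0F256FEC43D6C2AB = 1091401545248326315.

1091401545248326315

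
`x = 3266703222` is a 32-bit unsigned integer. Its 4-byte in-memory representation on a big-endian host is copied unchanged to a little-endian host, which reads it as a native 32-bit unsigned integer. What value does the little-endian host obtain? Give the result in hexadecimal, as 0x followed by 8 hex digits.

3266703222 in 32-bit hexadecimal is 0xC2B5EF76.
Stored big-endian, the bytes at ascending addresses are C2 B5 EF 76.
Read back as little-endian, the first byte is least significant, giving 0x76EFB5C2.

0x76EFB5C2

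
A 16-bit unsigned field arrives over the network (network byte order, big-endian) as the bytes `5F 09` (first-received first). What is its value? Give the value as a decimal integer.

24329

Big-endian: lowest address holds the most-significant byte.
The bytes are already most-significant first: 0x5F09.
0x5F09 = 24329.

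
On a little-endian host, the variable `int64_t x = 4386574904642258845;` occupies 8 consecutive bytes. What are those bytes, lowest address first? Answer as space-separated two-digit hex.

4386574904642258845 in hexadecimal, padded to 64 bits, is 0x3CE03EA27BD8479D.
Split into bytes (most-significant first): 3C E0 3E A2 7B D8 47 9D.
Little-endian: lowest address holds the least-significant byte.
So at ascending addresses the bytes are 9D 47 D8 7B A2 3E E0 3C.

9D 47 D8 7B A2 3E E0 3C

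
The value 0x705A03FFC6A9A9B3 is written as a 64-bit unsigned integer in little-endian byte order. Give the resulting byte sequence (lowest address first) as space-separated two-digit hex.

B3 A9 A9 C6 FF 03 5A 70

Split into bytes (most-significant first): 70 5A 03 FF C6 A9 A9 B3.
Little-endian stores the least-significant byte at the lowest address.
So at ascending addresses the bytes are B3 A9 A9 C6 FF 03 5A 70.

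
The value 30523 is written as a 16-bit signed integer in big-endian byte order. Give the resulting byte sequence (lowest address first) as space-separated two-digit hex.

77 3B

30523 in hexadecimal, padded to 16 bits, is 0x773B.
Split into bytes (most-significant first): 77 3B.
Big-endian: lowest address holds the most-significant byte.
So the memory order matches the most-significant-first order: 77 3B.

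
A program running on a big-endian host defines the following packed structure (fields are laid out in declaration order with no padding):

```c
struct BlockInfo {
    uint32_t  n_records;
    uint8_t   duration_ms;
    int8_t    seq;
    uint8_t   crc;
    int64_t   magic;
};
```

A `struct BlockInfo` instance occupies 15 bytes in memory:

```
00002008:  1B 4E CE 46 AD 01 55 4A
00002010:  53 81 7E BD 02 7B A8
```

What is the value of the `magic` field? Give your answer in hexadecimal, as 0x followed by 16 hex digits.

`magic` follows `n_records` (4 B), `duration_ms` (1 B), `seq` (1 B), `crc` (1 B), so it starts at offset 4 + 1 + 1 + 1 = 7 and occupies 8 bytes.
Bytes at offsets 7..14: 4A 53 81 7E BD 02 7B A8.
Big-endian: lowest address holds the most-significant byte.
The bytes are already most-significant first: 0x4A53817EBD027BA8.

0x4A53817EBD027BA8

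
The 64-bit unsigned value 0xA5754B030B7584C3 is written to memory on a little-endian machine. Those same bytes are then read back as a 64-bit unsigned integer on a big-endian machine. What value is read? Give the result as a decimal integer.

Stored little-endian, the bytes at ascending addresses are C3 84 75 0B 03 4B 75 A5.
Read back as big-endian, the last byte is least significant, giving 0xC384750B034B75A5.
0xC384750B034B75A5 = 14088514224482121125.

14088514224482121125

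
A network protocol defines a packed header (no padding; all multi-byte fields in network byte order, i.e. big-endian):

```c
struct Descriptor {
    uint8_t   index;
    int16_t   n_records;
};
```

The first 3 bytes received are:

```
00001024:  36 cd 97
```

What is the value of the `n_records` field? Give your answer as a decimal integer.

`n_records` follows `index` (1 byte), so it starts at byte offset 1 and occupies 2 bytes.
Bytes at offsets 1..2: CD 97.
Big-endian: lowest address holds the most-significant byte.
The bytes are already most-significant first: 0xCD97.
Top bit is set, so as a signed 16-bit value this is 0xCD97 − 2^16 = -12905.

-12905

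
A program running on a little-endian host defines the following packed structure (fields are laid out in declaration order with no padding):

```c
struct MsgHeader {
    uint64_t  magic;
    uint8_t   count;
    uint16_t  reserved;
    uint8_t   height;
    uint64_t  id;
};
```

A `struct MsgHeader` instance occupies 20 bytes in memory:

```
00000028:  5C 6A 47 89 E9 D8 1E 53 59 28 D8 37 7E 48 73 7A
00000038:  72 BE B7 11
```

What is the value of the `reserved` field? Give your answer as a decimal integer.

`reserved` follows `magic` (8 B), `count` (1 B), so it starts at offset 8 + 1 = 9 and occupies 2 bytes.
Bytes at offsets 9..10: 28 D8.
In little-endian order the low byte comes first in memory.
Reassemble most-significant byte first: D8 28 → 0xD828.
0xD828 = 55336.

55336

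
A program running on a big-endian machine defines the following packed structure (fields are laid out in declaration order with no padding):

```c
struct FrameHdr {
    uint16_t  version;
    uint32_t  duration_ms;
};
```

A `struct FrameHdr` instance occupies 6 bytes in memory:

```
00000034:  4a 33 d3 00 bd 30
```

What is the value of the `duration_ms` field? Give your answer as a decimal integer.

`duration_ms` follows `version` (2 bytes), so it starts at byte offset 2 and occupies 4 bytes.
Bytes at offsets 2..5: D3 00 BD 30.
Big-endian stores the most-significant byte at the lowest address.
The bytes are already most-significant first: 0xD300BD30.
0xD300BD30 = 3540041008.

3540041008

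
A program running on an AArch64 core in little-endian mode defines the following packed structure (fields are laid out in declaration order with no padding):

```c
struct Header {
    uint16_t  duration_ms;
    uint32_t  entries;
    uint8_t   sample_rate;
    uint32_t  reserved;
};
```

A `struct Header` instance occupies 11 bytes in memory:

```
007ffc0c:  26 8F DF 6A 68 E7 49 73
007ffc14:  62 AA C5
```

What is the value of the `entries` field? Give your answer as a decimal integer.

`entries` follows `duration_ms` (2 bytes), so it starts at byte offset 2 and occupies 4 bytes.
Bytes at offsets 2..5: DF 6A 68 E7.
Little-endian stores the least-significant byte at the lowest address.
Reassemble most-significant byte first: E7 68 6A DF → 0xE7686ADF.
0xE7686ADF = 3882379999.

3882379999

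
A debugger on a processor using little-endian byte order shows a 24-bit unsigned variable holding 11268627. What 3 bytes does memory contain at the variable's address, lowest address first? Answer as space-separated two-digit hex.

11268627 in hexadecimal, padded to 24 bits, is 0xABF213.
Split into bytes (most-significant first): AB F2 13.
In little-endian order the low byte comes first in memory.
So at ascending addresses the bytes are 13 F2 AB.

13 F2 AB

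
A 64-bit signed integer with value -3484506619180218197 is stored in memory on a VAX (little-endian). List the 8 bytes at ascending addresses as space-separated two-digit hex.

AB 08 44 0A B1 8B A4 CF

Two's complement of -3484506619180218197 in 64 bits: 3484506619180218197 = 0x305B744EF5BBF755; invert → 0xCFA48BB10A4408AA; add 1 → 0xCFA48BB10A4408AB.
Split into bytes (most-significant first): CF A4 8B B1 0A 44 08 AB.
Little-endian stores the least-significant byte at the lowest address.
So at ascending addresses the bytes are AB 08 44 0A B1 8B A4 CF.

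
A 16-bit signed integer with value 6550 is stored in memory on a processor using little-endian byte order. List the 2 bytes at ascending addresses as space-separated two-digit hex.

96 19

6550 in hexadecimal, padded to 16 bits, is 0x1996.
Split into bytes (most-significant first): 19 96.
Little-endian stores the least-significant byte at the lowest address.
So at ascending addresses the bytes are 96 19.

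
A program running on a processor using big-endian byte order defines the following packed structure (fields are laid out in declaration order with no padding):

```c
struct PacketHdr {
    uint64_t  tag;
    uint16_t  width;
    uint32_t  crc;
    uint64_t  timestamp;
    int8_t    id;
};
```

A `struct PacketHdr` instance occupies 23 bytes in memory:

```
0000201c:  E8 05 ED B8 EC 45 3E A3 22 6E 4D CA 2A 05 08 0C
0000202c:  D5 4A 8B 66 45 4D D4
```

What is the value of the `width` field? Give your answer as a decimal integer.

8814

`width` follows `tag` (8 bytes), so it starts at byte offset 8 and occupies 2 bytes.
Bytes at offsets 8..9: 22 6E.
Big-endian: lowest address holds the most-significant byte.
The bytes are already most-significant first: 0x226E.
0x226E = 8814.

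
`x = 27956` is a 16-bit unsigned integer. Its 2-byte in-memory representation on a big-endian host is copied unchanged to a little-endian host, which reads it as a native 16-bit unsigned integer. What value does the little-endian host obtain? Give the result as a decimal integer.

27956 in 16-bit hexadecimal is 0x6D34.
Stored big-endian, the bytes at ascending addresses are 6D 34.
Read back as little-endian, the first byte is least significant, giving 0x346D.
0x346D = 13421.

13421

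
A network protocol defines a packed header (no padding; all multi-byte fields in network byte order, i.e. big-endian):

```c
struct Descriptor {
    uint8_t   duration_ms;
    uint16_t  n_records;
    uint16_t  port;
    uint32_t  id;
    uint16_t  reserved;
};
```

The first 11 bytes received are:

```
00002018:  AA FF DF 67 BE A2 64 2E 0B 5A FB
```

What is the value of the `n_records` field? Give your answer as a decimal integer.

65503

`n_records` follows `duration_ms` (1 byte), so it starts at byte offset 1 and occupies 2 bytes.
Bytes at offsets 1..2: FF DF.
Big-endian: lowest address holds the most-significant byte.
The bytes are already most-significant first: 0xFFDF.
0xFFDF = 65503.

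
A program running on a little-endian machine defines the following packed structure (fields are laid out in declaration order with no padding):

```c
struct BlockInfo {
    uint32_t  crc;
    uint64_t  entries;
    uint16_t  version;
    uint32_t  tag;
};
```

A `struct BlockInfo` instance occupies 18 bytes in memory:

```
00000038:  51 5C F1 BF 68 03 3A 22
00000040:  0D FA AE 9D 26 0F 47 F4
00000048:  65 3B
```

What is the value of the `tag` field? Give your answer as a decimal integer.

`tag` follows `crc` (4 B), `entries` (8 B), `version` (2 B), so it starts at offset 4 + 8 + 2 = 14 and occupies 4 bytes.
Bytes at offsets 14..17: 47 F4 65 3B.
Little-endian stores the least-significant byte at the lowest address.
Reassemble most-significant byte first: 3B 65 F4 47 → 0x3B65F447.
0x3B65F447 = 996537415.

996537415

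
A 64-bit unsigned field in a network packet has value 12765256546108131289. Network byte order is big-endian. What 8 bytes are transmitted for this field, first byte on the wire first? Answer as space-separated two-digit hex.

12765256546108131289 in hexadecimal, padded to 64 bits, is 0xB1274D32098147D9.
Split into bytes (most-significant first): B1 27 4D 32 09 81 47 D9.
Big-endian stores the most-significant byte at the lowest address.
So the memory order matches the most-significant-first order: B1 27 4D 32 09 81 47 D9.

B1 27 4D 32 09 81 47 D9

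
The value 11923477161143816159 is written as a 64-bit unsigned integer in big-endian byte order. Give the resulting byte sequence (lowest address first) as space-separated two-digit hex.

A5 78 B3 4E 05 75 CF DF

11923477161143816159 in hexadecimal, padded to 64 bits, is 0xA578B34E0575CFDF.
Split into bytes (most-significant first): A5 78 B3 4E 05 75 CF DF.
Big-endian stores the most-significant byte at the lowest address.
So the memory order matches the most-significant-first order: A5 78 B3 4E 05 75 CF DF.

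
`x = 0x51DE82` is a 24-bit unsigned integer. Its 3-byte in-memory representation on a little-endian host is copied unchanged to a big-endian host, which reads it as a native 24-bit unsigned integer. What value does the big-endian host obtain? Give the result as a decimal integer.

8576593

Stored little-endian, the bytes at ascending addresses are 82 DE 51.
Read back as big-endian, the last byte is least significant, giving 0x82DE51.
0x82DE51 = 8576593.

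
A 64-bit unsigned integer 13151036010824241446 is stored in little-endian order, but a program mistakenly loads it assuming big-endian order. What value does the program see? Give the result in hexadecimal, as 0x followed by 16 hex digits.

13151036010824241446 in 64-bit hexadecimal is 0xB681DD931D8C9126.
Stored little-endian, the bytes at ascending addresses are 26 91 8C 1D 93 DD 81 B6.
Read back as big-endian, the last byte is least significant, giving 0x26918C1D93DD81B6.

0x26918C1D93DD81B6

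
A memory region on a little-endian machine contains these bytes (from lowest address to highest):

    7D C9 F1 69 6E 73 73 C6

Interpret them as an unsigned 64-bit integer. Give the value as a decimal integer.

14299900159892507005

Little-endian: lowest address holds the least-significant byte.
Reassemble most-significant byte first: C6 73 73 6E 69 F1 C9 7D → 0xC673736E69F1C97D.
0xC673736E69F1C97D = 14299900159892507005.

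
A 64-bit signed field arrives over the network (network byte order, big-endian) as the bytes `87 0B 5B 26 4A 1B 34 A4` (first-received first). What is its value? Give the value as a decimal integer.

In big-endian order the high byte comes first in memory.
The bytes are already most-significant first: 0x870B5B264A1B34A4.
Top bit is set, so as a signed 64-bit value this is 0x870B5B264A1B34A4 − 2^64 = -8715772433835281244.

-8715772433835281244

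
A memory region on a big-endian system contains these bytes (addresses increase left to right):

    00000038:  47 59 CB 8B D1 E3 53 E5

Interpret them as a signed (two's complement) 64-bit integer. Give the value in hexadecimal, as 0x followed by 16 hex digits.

Big-endian stores the most-significant byte at the lowest address.
The bytes are already most-significant first: 0x4759CB8BD1E353E5.

0x4759CB8BD1E353E5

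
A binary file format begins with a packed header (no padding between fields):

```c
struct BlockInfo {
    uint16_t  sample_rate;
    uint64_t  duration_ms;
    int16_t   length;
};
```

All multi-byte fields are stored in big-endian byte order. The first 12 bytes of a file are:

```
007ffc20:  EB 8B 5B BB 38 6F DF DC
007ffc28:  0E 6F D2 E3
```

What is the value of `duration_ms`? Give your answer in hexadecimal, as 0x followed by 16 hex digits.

0x5BBB386FDFDC0E6F

`duration_ms` follows `sample_rate` (2 bytes), so it starts at byte offset 2 and occupies 8 bytes.
Bytes at offsets 2..9: 5B BB 38 6F DF DC 0E 6F.
In big-endian order the high byte comes first in memory.
The bytes are already most-significant first: 0x5BBB386FDFDC0E6F.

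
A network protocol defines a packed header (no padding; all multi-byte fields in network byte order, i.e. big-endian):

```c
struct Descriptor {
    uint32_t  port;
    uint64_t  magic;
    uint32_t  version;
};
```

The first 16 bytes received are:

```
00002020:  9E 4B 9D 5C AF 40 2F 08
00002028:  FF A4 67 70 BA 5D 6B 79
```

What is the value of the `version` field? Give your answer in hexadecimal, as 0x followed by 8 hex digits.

`version` follows `port` (4 B), `magic` (8 B), so it starts at offset 4 + 8 = 12 and occupies 4 bytes.
Bytes at offsets 12..15: BA 5D 6B 79.
Big-endian: lowest address holds the most-significant byte.
The bytes are already most-significant first: 0xBA5D6B79.

0xBA5D6B79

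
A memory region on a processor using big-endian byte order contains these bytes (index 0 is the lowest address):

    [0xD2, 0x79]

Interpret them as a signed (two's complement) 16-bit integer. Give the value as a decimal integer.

Big-endian stores the most-significant byte at the lowest address.
The bytes are already most-significant first: 0xD279.
Top bit is set, so as a signed 16-bit value this is 0xD279 − 2^16 = -11655.

-11655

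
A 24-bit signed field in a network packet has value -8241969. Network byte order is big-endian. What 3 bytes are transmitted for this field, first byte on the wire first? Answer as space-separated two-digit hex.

82 3C CF

Two's complement of -8241969 in 24 bits: 8241969 = 0x7DC331; invert → 0x823CCE; add 1 → 0x823CCF.
Split into bytes (most-significant first): 82 3C CF.
In big-endian order the high byte comes first in memory.
So the memory order matches the most-significant-first order: 82 3C CF.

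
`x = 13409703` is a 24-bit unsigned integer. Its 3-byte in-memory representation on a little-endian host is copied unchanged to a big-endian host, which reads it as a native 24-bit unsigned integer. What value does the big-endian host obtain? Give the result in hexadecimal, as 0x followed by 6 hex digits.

13409703 in 24-bit hexadecimal is 0xCC9DA7.
Stored little-endian, the bytes at ascending addresses are A7 9D CC.
Read back as big-endian, the last byte is least significant, giving 0xA79DCC.

0xA79DCC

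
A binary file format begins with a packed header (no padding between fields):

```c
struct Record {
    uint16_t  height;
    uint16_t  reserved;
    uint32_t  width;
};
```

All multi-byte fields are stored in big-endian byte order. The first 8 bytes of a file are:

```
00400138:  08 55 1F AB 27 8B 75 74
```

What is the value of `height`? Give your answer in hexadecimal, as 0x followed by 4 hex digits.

0x0855

`height` is the first field, at byte offset 0, occupying 2 bytes.
Bytes at offsets 0..1: 08 55.
Big-endian stores the most-significant byte at the lowest address.
The bytes are already most-significant first: 0x0855.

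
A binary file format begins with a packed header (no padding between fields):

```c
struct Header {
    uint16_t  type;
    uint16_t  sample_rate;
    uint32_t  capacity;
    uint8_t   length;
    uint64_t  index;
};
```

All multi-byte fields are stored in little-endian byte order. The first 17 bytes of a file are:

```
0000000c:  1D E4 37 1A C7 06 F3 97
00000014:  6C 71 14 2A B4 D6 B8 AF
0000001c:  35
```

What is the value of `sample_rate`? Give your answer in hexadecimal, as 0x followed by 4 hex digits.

`sample_rate` follows `type` (2 bytes), so it starts at byte offset 2 and occupies 2 bytes.
Bytes at offsets 2..3: 37 1A.
Little-endian: lowest address holds the least-significant byte.
Reassemble most-significant byte first: 1A 37 → 0x1A37.

0x1A37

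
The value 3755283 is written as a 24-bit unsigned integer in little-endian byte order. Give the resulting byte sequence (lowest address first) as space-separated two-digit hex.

3755283 in hexadecimal, padded to 24 bits, is 0x394D13.
Split into bytes (most-significant first): 39 4D 13.
In little-endian order the low byte comes first in memory.
So at ascending addresses the bytes are 13 4D 39.

13 4D 39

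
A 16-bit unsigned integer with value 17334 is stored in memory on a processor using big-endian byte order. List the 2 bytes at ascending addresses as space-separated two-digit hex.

43 B6

17334 in hexadecimal, padded to 16 bits, is 0x43B6.
Split into bytes (most-significant first): 43 B6.
Big-endian: lowest address holds the most-significant byte.
So the memory order matches the most-significant-first order: 43 B6.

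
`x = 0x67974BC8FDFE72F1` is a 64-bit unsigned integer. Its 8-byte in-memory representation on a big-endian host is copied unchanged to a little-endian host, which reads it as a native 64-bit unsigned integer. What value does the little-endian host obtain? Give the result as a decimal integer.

17398248676426225511

Stored big-endian, the bytes at ascending addresses are 67 97 4B C8 FD FE 72 F1.
Read back as little-endian, the first byte is least significant, giving 0xF172FEFDC84B9767.
0xF172FEFDC84B9767 = 17398248676426225511.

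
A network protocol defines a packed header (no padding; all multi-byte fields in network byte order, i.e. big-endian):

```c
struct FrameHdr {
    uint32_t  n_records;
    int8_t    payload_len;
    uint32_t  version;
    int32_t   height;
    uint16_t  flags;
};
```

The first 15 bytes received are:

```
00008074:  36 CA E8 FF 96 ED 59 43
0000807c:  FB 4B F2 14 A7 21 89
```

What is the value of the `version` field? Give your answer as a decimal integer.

`version` follows `n_records` (4 B), `payload_len` (1 B), so it starts at offset 4 + 1 = 5 and occupies 4 bytes.
Bytes at offsets 5..8: ED 59 43 FB.
In big-endian order the high byte comes first in memory.
The bytes are already most-significant first: 0xED5943FB.
0xED5943FB = 3982050299.

3982050299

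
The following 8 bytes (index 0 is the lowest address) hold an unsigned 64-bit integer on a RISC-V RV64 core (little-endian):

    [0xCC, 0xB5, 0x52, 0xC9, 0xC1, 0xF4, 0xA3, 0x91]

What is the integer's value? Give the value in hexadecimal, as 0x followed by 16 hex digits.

0x91A3F4C1C952B5CC

Little-endian stores the least-significant byte at the lowest address.
Reassemble most-significant byte first: 91 A3 F4 C1 C9 52 B5 CC → 0x91A3F4C1C952B5CC.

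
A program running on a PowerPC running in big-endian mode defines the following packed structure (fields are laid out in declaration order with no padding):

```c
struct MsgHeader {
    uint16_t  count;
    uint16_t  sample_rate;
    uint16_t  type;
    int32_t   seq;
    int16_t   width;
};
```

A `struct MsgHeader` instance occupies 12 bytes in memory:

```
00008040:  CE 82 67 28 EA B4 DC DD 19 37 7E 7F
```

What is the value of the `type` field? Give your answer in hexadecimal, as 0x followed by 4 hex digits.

0xEAB4

`type` follows `count` (2 B), `sample_rate` (2 B), so it starts at offset 2 + 2 = 4 and occupies 2 bytes.
Bytes at offsets 4..5: EA B4.
Big-endian stores the most-significant byte at the lowest address.
The bytes are already most-significant first: 0xEAB4.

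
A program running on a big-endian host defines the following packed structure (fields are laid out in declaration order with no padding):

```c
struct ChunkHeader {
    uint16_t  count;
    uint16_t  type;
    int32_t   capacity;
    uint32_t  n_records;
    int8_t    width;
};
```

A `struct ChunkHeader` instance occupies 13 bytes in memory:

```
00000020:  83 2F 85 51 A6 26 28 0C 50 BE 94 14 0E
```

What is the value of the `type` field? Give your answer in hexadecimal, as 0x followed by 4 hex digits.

0x8551

`type` follows `count` (2 bytes), so it starts at byte offset 2 and occupies 2 bytes.
Bytes at offsets 2..3: 85 51.
In big-endian order the high byte comes first in memory.
The bytes are already most-significant first: 0x8551.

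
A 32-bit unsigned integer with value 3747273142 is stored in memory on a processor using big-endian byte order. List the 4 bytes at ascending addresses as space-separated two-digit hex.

DF 5A D9 B6

3747273142 in hexadecimal, padded to 32 bits, is 0xDF5AD9B6.
Split into bytes (most-significant first): DF 5A D9 B6.
In big-endian order the high byte comes first in memory.
So the memory order matches the most-significant-first order: DF 5A D9 B6.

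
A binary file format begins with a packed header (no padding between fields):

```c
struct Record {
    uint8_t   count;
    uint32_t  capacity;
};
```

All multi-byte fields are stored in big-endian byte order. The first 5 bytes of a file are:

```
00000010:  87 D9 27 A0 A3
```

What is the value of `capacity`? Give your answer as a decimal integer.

`capacity` follows `count` (1 byte), so it starts at byte offset 1 and occupies 4 bytes.
Bytes at offsets 1..4: D9 27 A0 A3.
In big-endian order the high byte comes first in memory.
The bytes are already most-significant first: 0xD927A0A3.
0xD927A0A3 = 3643252899.

3643252899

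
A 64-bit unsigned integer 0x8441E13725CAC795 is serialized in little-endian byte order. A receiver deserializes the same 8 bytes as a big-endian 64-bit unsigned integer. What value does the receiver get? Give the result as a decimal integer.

10792817293216792964

Stored little-endian, the bytes at ascending addresses are 95 C7 CA 25 37 E1 41 84.
Read back as big-endian, the last byte is least significant, giving 0x95C7CA2537E14184.
0x95C7CA2537E14184 = 10792817293216792964.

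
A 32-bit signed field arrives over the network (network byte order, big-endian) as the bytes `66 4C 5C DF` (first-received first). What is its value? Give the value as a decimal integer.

1716280543

Big-endian: lowest address holds the most-significant byte.
The bytes are already most-significant first: 0x664C5CDF.
0x664C5CDF = 1716280543.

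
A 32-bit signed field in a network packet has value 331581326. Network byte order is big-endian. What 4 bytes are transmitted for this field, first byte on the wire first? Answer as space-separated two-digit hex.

331581326 in hexadecimal, padded to 32 bits, is 0x13C3878E.
Split into bytes (most-significant first): 13 C3 87 8E.
Big-endian stores the most-significant byte at the lowest address.
So the memory order matches the most-significant-first order: 13 C3 87 8E.

13 C3 87 8E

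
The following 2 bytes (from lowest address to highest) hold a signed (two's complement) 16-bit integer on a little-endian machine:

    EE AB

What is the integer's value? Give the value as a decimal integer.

-21522

Little-endian stores the least-significant byte at the lowest address.
Reassemble most-significant byte first: AB EE → 0xABEE.
Top bit is set, so as a signed 16-bit value this is 0xABEE − 2^16 = -21522.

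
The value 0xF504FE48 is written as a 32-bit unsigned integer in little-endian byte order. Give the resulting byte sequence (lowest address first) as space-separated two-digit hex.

Split into bytes (most-significant first): F5 04 FE 48.
Little-endian stores the least-significant byte at the lowest address.
So at ascending addresses the bytes are 48 FE 04 F5.

48 FE 04 F5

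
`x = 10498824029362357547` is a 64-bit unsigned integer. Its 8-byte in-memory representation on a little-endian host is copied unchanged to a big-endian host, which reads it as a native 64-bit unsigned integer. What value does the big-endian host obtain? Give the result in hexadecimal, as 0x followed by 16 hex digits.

10498824029362357547 in 64-bit hexadecimal is 0x91B350D45D7A852B.
Stored little-endian, the bytes at ascending addresses are 2B 85 7A 5D D4 50 B3 91.
Read back as big-endian, the last byte is least significant, giving 0x2B857A5DD450B391.

0x2B857A5DD450B391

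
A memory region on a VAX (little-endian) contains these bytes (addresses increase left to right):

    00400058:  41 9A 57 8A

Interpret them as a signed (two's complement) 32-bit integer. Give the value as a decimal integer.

-1973970367

Little-endian stores the least-significant byte at the lowest address.
Reassemble most-significant byte first: 8A 57 9A 41 → 0x8A579A41.
Top bit is set, so as a signed 32-bit value this is 0x8A579A41 − 2^32 = -1973970367.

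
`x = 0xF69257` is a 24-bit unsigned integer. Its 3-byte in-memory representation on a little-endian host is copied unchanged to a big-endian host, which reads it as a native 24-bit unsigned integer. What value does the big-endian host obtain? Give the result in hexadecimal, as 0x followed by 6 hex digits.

Stored little-endian, the bytes at ascending addresses are 57 92 F6.
Read back as big-endian, the last byte is least significant, giving 0x5792F6.

0x5792F6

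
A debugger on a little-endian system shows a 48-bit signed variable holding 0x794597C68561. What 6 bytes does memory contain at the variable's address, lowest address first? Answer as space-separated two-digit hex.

61 85 C6 97 45 79

Split into bytes (most-significant first): 79 45 97 C6 85 61.
Little-endian stores the least-significant byte at the lowest address.
So at ascending addresses the bytes are 61 85 C6 97 45 79.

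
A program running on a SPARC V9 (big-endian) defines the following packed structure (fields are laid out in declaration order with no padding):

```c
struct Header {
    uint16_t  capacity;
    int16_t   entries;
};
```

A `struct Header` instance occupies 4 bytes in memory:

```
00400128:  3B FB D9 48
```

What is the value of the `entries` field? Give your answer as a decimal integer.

-9912

`entries` follows `capacity` (2 bytes), so it starts at byte offset 2 and occupies 2 bytes.
Bytes at offsets 2..3: D9 48.
Big-endian stores the most-significant byte at the lowest address.
The bytes are already most-significant first: 0xD948.
Top bit is set, so as a signed 16-bit value this is 0xD948 − 2^16 = -9912.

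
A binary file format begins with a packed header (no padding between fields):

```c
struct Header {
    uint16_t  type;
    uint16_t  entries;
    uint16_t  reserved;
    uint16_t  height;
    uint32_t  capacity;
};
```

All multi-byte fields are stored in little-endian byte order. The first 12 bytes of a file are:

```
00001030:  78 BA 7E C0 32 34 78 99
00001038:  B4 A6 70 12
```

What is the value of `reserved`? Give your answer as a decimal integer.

13362

`reserved` follows `type` (2 B), `entries` (2 B), so it starts at offset 2 + 2 = 4 and occupies 2 bytes.
Bytes at offsets 4..5: 32 34.
Little-endian stores the least-significant byte at the lowest address.
Reassemble most-significant byte first: 34 32 → 0x3432.
0x3432 = 13362.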